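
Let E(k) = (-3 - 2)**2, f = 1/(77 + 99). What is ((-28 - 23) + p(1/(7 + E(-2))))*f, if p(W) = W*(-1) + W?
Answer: -51/176 ≈ -0.28977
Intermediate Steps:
f = 1/176 ≈ 0.0056818
E(k) = 25 (E(k) = (-5)**2 = 25)
p(W) = 0 (p(W) = -W + W = 0)
((-28 - 23) + p(1/(7 + E(-2))))*f = ((-28 - 23) + 0)*(1/176) = (-51 + 0)*(1/176) = -51*1/176 = -51/176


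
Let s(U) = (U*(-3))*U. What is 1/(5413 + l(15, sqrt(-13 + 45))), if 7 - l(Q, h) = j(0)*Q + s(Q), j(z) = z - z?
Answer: 1/6095 ≈ 0.00016407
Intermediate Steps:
s(U) = -3*U**2 (s(U) = (-3*U)*U = -3*U**2)
j(z) = 0
l(Q, h) = 7 + 3*Q**2 (l(Q, h) = 7 - (0*Q - 3*Q**2) = 7 - (0 - 3*Q**2) = 7 - (-3)*Q**2 = 7 + 3*Q**2)
1/(5413 + l(15, sqrt(-13 + 45))) = 1/(5413 + (7 + 3*15**2)) = 1/(5413 + (7 + 3*225)) = 1/(5413 + (7 + 675)) = 1/(5413 + 682) = 1/6095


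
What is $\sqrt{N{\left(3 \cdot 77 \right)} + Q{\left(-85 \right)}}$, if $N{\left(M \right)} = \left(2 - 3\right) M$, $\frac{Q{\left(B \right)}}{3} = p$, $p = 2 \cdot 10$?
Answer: $3 i \sqrt{19} \approx 13.077 i$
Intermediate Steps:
$p = 20$
$Q{\left(B \right)} = 60$ ($Q{\left(B \right)} = 3 \cdot 20 = 60$)
$N{\left(M \right)} = - M$
$\sqrt{N{\left(3 \cdot 77 \right)} + Q{\left(-85 \right)}} = \sqrt{- 3 \cdot 77 + 60} = \sqrt{\left(-1\right) 231 + 60} = \sqrt{-231 + 60} = \sqrt{-171} = 3 i \sqrt{19}$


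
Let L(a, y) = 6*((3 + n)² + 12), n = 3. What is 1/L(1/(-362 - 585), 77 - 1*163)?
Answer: 1/288 ≈ 0.0034722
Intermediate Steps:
L(a, y) = 288 (L(a, y) = 6*((3 + 3)² + 12) = 6*(6² + 12) = 6*(36 + 12) = 6*48 = 288)
1/L(1/(-362 - 585), 77 - 1*163) = 1/288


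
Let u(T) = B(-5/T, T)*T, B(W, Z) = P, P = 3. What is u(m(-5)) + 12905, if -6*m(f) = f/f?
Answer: 25809/2 ≈ 12905.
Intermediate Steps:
B(W, Z) = 3
m(f) = -1/6 (m(f) = -f/(6*f) = -1/6*1 = -1/6)
u(T) = 3*T
u(m(-5)) + 12905 = 3*(-1/6) + 12905 = -1/2 + 12905 = 25809/2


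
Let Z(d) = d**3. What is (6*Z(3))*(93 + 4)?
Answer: 15714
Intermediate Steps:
(6*Z(3))*(93 + 4) = (6*3**3)*(93 + 4) = (6*27)*97 = 162*97 = 15714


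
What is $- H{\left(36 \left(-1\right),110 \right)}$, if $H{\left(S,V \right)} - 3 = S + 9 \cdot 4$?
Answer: $-3$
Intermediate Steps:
$H{\left(S,V \right)} = 39 + S$ ($H{\left(S,V \right)} = 3 + \left(S + 9 \cdot 4\right) = 3 + \left(S + 36\right) = 3 + \left(36 + S\right) = 39 + S$)
$- H{\left(36 \left(-1\right),110 \right)} = - (39 + 36 \left(-1\right)) = - (39 - 36) = \left(-1\right) 3 = -3$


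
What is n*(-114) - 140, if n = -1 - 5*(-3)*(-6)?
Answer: 10234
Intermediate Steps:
n = -91 (n = -1 + 15*(-6) = -1 - 90 = -91)
n*(-114) - 140 = -91*(-114) - 140 = 10374 - 140 = 10234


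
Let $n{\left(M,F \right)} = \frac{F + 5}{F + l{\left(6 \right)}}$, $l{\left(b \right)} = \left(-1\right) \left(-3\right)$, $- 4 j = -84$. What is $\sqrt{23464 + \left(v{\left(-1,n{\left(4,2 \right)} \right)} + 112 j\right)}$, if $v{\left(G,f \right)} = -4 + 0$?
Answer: $6 \sqrt{717} \approx 160.66$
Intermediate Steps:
$j = 21$ ($j = \left(- \frac{1}{4}\right) \left(-84\right) = 21$)
$l{\left(b \right)} = 3$
$n{\left(M,F \right)} = \frac{5 + F}{3 + F}$ ($n{\left(M,F \right)} = \frac{F + 5}{F + 3} = \frac{5 + F}{3 + F}$)
$v{\left(G,f \right)} = -4$
$\sqrt{23464 + \left(v{\left(-1,n{\left(4,2 \right)} \right)} + 112 j\right)} = \sqrt{23464 + \left(-4 + 112 \cdot 21\right)} = \sqrt{23464 + \left(-4 + 2352\right)} = \sqrt{23464 + 2348} = \sqrt{25812} = 6 \sqrt{717}$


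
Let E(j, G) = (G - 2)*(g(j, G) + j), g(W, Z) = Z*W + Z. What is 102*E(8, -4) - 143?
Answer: 16993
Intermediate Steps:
g(W, Z) = Z + W*Z (g(W, Z) = W*Z + Z = Z + W*Z)
E(j, G) = (-2 + G)*(j + G*(1 + j)) (E(j, G) = (G - 2)*(G*(1 + j) + j) = (-2 + G)*(j + G*(1 + j)))
102*E(8, -4) - 143 = 102*((-4)² - 2*(-4) - 2*8 + 8*(-4)² - 1*(-4)*8) - 143 = 102*(16 + 8 - 16 + 8*16 + 32) - 143 = 102*(16 + 8 - 16 + 128 + 32) - 143 = 102*168 - 143 = 17136 - 143 = 16993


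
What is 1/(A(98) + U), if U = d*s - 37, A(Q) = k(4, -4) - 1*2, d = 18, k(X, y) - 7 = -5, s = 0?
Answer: -1/37 ≈ -0.027027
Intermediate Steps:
k(X, y) = 2 (k(X, y) = 7 - 5 = 2)
A(Q) = 0 (A(Q) = 2 - 1*2 = 2 - 2 = 0)
U = -37 (U = 18*0 - 37 = 0 - 37 = -37)
1/(A(98) + U) = 1/(0 - 37) = 1/(-37) = -1/37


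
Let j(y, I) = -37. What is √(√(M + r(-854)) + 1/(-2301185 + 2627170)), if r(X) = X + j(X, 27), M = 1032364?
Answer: √(325985 + 106266220225*√1031473)/325985 ≈ 31.869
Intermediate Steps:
r(X) = -37 + X (r(X) = X - 37 = -37 + X)
√(√(M + r(-854)) + 1/(-2301185 + 2627170)) = √(√(1032364 + (-37 - 854)) + 1/(-2301185 + 2627170)) = √(√(1032364 - 891) + 1/325985) = √(√1031473 + 1/325985) = √(1/325985 + √1031473)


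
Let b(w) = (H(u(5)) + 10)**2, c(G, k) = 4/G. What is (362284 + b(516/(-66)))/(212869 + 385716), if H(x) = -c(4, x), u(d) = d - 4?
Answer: 72473/119717 ≈ 0.60537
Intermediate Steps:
u(d) = -4 + d
H(x) = -1 (H(x) = -4/4 = -1*1 = -1)
b(w) = 81 (b(w) = (-1 + 10)**2 = 9**2 = 81)
(362284 + b(516/(-66)))/(212869 + 385716) = (362284 + 81)/(212869 + 385716) = 362365/598585 = 362365*(1/598585) = 72473/119717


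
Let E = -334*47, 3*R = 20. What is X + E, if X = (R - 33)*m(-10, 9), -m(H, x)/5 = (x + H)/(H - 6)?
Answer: -753109/48 ≈ -15690.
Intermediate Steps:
R = 20/3 (R = (1/3)*20 = 20/3 ≈ 6.6667)
m(H, x) = -5*(H + x)/(-6 + H) (m(H, x) = -5*(x + H)/(H - 6) = -5*(H + x)/(-6 + H))
E = -15698
X = 395/48 (X = (20/3 - 33)*(5*(-1*(-10) - 1*9)/(-6 - 10)) = -395*(10 - 9)/(3*(-16)) = -395*(-1)/(3*16) = -79/3*(-5/16) = 395/48 ≈ 8.2292)
X + E = 395/48 - 15698 = -753109/48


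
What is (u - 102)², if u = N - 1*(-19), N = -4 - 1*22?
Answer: 11881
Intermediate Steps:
N = -26 (N = -4 - 22 = -26)
u = -7 (u = -26 - 1*(-19) = -26 + 19 = -7)
(u - 102)² = (-7 - 102)² = (-109)² = 11881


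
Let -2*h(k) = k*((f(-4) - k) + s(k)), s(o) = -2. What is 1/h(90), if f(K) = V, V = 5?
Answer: 1/3915 ≈ 0.00025543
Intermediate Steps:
f(K) = 5
h(k) = -k*(3 - k)/2 (h(k) = -k*((5 - k) - 2)/2 = -k*(3 - k)/2)
1/h(90) = 1/((½)*90*(-3 + 90)) = 1/((½)*90*87) = 1/3915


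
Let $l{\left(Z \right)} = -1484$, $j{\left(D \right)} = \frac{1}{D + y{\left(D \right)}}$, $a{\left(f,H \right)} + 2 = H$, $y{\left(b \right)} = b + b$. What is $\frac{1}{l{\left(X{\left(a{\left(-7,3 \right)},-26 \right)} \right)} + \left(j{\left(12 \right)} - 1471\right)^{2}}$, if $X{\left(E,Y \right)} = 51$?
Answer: $\frac{1296}{2802308761} \approx 4.6248 \cdot 10^{-7}$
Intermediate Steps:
$y{\left(b \right)} = 2 b$
$a{\left(f,H \right)} = -2 + H$
$j{\left(D \right)} = \frac{1}{3 D}$ ($j{\left(D \right)} = \frac{1}{D + 2 D} = \frac{1}{3 D}$)
$\frac{1}{l{\left(X{\left(a{\left(-7,3 \right)},-26 \right)} \right)} + \left(j{\left(12 \right)} - 1471\right)^{2}} = \frac{1}{-1484 + \left(\frac{1}{3 \cdot 12} - 1471\right)^{2}} = \frac{1}{-1484 + \left(\frac{1}{3} \cdot \frac{1}{12} - 1471\right)^{2}} = \frac{1}{-1484 + \left(\frac{1}{36} - 1471\right)^{2}} = \frac{1}{-1484 + \left(- \frac{52955}{36}\right)^{2}} = \frac{1}{-1484 + \frac{2804232025}{1296}} = \frac{1}{\frac{2802308761}{1296}} = \frac{1296}{2802308761}$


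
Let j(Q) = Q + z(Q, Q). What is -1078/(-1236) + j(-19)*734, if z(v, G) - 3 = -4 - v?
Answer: -453073/618 ≈ -733.13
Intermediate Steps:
z(v, G) = -1 - v (z(v, G) = 3 + (-4 - v) = -1 - v)
j(Q) = -1 (j(Q) = Q + (-1 - Q) = -1)
-1078/(-1236) + j(-19)*734 = -1078/(-1236) - 1*734 = -1078*(-1/1236) - 734 = 539/618 - 734 = -453073/618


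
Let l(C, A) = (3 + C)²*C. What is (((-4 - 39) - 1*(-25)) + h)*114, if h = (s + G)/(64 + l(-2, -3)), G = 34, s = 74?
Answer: -57456/31 ≈ -1853.4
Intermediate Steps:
l(C, A) = C*(3 + C)²
h = 54/31 (h = (74 + 34)/(64 - 2*(3 - 2)²) = 108/(64 - 2*1²) = 108/(64 - 2*1) = 108/(64 - 2) = 108/62 = 108*(1/62) = 54/31 ≈ 1.7419)
(((-4 - 39) - 1*(-25)) + h)*114 = (((-4 - 39) - 1*(-25)) + 54/31)*114 = ((-43 + 25) + 54/31)*114 = (-18 + 54/31)*114 = -504/31*114 = -57456/31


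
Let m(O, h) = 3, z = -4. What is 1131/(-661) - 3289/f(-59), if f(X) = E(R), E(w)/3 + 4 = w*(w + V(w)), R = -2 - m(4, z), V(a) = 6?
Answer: 2143492/17847 ≈ 120.10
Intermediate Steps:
R = -5 (R = -2 - 1*3 = -2 - 3 = -5)
E(w) = -12 + 3*w*(6 + w) (E(w) = -12 + 3*(w*(w + 6)) = -12 + 3*(w*(6 + w)) = -12 + 3*w*(6 + w))
f(X) = -27 (f(X) = -12 + 3*(-5)² + 18*(-5) = -12 + 3*25 - 90 = -12 + 75 - 90 = -27)
1131/(-661) - 3289/f(-59) = 1131/(-661) - 3289/(-27) = 1131*(-1/661) - 3289*(-1/27) = -1131/661 + 3289/27 = 2143492/17847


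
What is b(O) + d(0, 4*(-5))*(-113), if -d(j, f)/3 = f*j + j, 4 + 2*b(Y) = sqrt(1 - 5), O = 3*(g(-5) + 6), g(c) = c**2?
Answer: -2 + I ≈ -2.0 + 1.0*I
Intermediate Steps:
O = 93 (O = 3*((-5)**2 + 6) = 3*(25 + 6) = 3*31 = 93)
b(Y) = -2 + I (b(Y) = -2 + sqrt(1 - 5)/2 = -2 + sqrt(-4)/2 = -2 + (2*I)/2 = -2 + I)
d(j, f) = -3*j - 3*f*j (d(j, f) = -3*(f*j + j) = -3*(j + f*j) = -3*j - 3*f*j)
b(O) + d(0, 4*(-5))*(-113) = (-2 + I) - 3*0*(1 + 4*(-5))*(-113) = (-2 + I) - 3*0*(1 - 20)*(-113) = (-2 + I) - 3*0*(-19)*(-113) = (-2 + I) + 0*(-113) = (-2 + I) + 0 = -2 + I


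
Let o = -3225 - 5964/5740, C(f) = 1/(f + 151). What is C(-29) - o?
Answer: 80683441/25010 ≈ 3226.0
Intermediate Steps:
C(f) = 1/(151 + f)
o = -661338/205 (o = -3225 - 5964*1/5740 = -3225 - 213/205 = -661338/205 ≈ -3226.0)
C(-29) - o = 1/(151 - 29) - 1*(-661338/205) = 1/122 + 661338/205 = 80683441/25010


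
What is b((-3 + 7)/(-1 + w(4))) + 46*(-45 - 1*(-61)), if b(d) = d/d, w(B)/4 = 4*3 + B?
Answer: 737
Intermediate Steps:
w(B) = 48 + 4*B (w(B) = 4*(4*3 + B) = 4*(12 + B) = 48 + 4*B)
b(d) = 1
b((-3 + 7)/(-1 + w(4))) + 46*(-45 - 1*(-61)) = 1 + 46*(-45 - 1*(-61)) = 1 + 46*(-45 + 61) = 1 + 46*16 = 1 + 736 = 737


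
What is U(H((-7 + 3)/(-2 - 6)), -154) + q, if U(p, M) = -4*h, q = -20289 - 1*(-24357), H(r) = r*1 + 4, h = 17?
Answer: 4000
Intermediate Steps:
H(r) = 4 + r (H(r) = r + 4 = 4 + r)
q = 4068 (q = -20289 + 24357 = 4068)
U(p, M) = -68 (U(p, M) = -4*17 = -68)
U(H((-7 + 3)/(-2 - 6)), -154) + q = -68 + 4068 = 4000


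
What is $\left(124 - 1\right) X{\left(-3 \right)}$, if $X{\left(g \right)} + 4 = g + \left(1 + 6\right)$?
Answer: $0$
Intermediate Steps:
$X{\left(g \right)} = 3 + g$ ($X{\left(g \right)} = -4 + \left(g + \left(1 + 6\right)\right) = -4 + \left(g + 7\right) = -4 + \left(7 + g\right) = 3 + g$)
$\left(124 - 1\right) X{\left(-3 \right)} = \left(124 - 1\right) \left(3 - 3\right) = 123 \cdot 0 = 0$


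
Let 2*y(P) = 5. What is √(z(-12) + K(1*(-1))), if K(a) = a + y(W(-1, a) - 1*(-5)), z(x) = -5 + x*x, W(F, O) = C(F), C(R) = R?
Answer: √562/2 ≈ 11.853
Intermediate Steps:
W(F, O) = F
y(P) = 5/2 (y(P) = (½)*5 = 5/2)
z(x) = -5 + x²
K(a) = 5/2 + a (K(a) = a + 5/2 = 5/2 + a)
√(z(-12) + K(1*(-1))) = √((-5 + (-12)²) + (5/2 + 1*(-1))) = √((-5 + 144) + (5/2 - 1)) = √(139 + 3/2) = √(281/2) = √562/2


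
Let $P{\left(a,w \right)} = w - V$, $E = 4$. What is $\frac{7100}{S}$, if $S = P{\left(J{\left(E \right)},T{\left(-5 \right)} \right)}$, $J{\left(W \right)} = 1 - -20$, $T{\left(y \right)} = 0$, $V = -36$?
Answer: $\frac{1775}{9} \approx 197.22$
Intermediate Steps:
$J{\left(W \right)} = 21$ ($J{\left(W \right)} = 1 + 20 = 21$)
$P{\left(a,w \right)} = 36 + w$ ($P{\left(a,w \right)} = w - -36 = w + 36 = 36 + w$)
$S = 36$ ($S = 36 + 0 = 36$)
$\frac{7100}{S} = \frac{7100}{36} = 7100 \cdot \frac{1}{36} = \frac{1775}{9}$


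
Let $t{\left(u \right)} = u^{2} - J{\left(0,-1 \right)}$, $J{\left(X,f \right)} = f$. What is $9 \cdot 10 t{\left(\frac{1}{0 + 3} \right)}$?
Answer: $100$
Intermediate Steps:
$t{\left(u \right)} = 1 + u^{2}$ ($t{\left(u \right)} = u^{2} - -1 = u^{2} + 1 = 1 + u^{2}$)
$9 \cdot 10 t{\left(\frac{1}{0 + 3} \right)} = 9 \cdot 10 \left(1 + \left(\frac{1}{0 + 3}\right)^{2}\right) = 90 \left(1 + \left(\frac{1}{3}\right)^{2}\right) = 90 \left(1 + \frac{1}{9}\right) = 90 \cdot \frac{10}{9} = 100$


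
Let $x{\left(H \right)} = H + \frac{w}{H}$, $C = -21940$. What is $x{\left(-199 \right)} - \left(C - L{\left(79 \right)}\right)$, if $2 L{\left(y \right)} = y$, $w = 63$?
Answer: $\frac{8668513}{398} \approx 21780.0$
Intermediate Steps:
$L{\left(y \right)} = \frac{y}{2}$
$x{\left(H \right)} = H + \frac{63}{H}$
$x{\left(-199 \right)} - \left(C - L{\left(79 \right)}\right) = \left(-199 + \frac{63}{-199}\right) + \left(\frac{1}{2} \cdot 79 - -21940\right) = \left(-199 + 63 \left(- \frac{1}{199}\right)\right) + \left(\frac{79}{2} + 21940\right) = \left(-199 - \frac{63}{199}\right) + \frac{43959}{2} = - \frac{39664}{199} + \frac{43959}{2} = \frac{8668513}{398}$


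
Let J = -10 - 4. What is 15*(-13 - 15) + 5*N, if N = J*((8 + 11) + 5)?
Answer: -2100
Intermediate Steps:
J = -14
N = -336 (N = -14*((8 + 11) + 5) = -14*(19 + 5) = -14*24 = -336)
15*(-13 - 15) + 5*N = 15*(-13 - 15) + 5*(-336) = 15*(-28) - 1680 = -420 - 1680 = -2100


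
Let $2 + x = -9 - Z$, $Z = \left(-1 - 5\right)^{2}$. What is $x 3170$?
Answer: $-148990$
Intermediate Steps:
$Z = 36$ ($Z = \left(-6\right)^{2} = 36$)
$x = -47$ ($x = -2 - 45 = -47$)
$x 3170 = \left(-47\right) 3170 = -148990$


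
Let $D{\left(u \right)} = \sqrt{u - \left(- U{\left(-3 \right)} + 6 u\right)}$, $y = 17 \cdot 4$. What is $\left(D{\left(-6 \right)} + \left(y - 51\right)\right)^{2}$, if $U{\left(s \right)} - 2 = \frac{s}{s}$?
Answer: $\left(17 + \sqrt{33}\right)^{2} \approx 517.32$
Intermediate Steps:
$U{\left(s \right)} = 3$ ($U{\left(s \right)} = 2 + \frac{s}{s} = 2 + 1 = 3$)
$y = 68$
$D{\left(u \right)} = \sqrt{3 - 5 u}$ ($D{\left(u \right)} = \sqrt{u - \left(-3 + 6 u\right)} = \sqrt{3 - 5 u}$)
$\left(D{\left(-6 \right)} + \left(y - 51\right)\right)^{2} = \left(\sqrt{3 - -30} + \left(68 - 51\right)\right)^{2} = \left(\sqrt{3 + 30} + \left(68 - 51\right)\right)^{2} = \left(\sqrt{33} + 17\right)^{2} = \left(17 + \sqrt{33}\right)^{2}$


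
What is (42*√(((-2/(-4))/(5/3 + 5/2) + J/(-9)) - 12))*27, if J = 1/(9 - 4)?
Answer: 378*I*√2678/5 ≈ 3912.3*I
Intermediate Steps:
J = ⅕ (J = 1/5 = ⅕ ≈ 0.20000)
(42*√(((-2/(-4))/(5/3 + 5/2) + J/(-9)) - 12))*27 = (42*√(((-2/(-4))/(5/3 + 5/2) + (⅕)/(-9)) - 12))*27 = (42*√(((-2*(-¼))/(5*(⅓) + 5*(½)) + (⅕)*(-⅑)) - 12))*27 = (42*√((1/(2*(5/3 + 5/2)) - 1/45) - 12))*27 = (42*√((1/(2*(25/6)) - 1/45) - 12))*27 = (42*√(((½)*(6/25) - 1/45) - 12))*27 = (42*√((3/25 - 1/45) - 12))*27 = (42*√(22/225 - 12))*27 = (42*√(-2678/225))*27 = (42*(I*√2678/15))*27 = (14*I*√2678/5)*27 = 378*I*√2678/5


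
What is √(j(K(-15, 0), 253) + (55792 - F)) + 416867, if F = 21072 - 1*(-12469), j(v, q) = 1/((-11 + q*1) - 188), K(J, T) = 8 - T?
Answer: 416867 + √7209330/18 ≈ 4.1702e+5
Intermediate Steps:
j(v, q) = 1/(-199 + q) (j(v, q) = 1/((-11 + q) - 188) = 1/(-199 + q))
F = 33541 (F = 21072 + 12469 = 33541)
√(j(K(-15, 0), 253) + (55792 - F)) + 416867 = √(1/(-199 + 253) + (55792 - 1*33541)) + 416867 = √(1/54 + (55792 - 33541)) + 416867 = √(1/54 + 22251) + 416867 = √(1201555/54) + 416867 = √7209330/18 + 416867 = 416867 + √7209330/18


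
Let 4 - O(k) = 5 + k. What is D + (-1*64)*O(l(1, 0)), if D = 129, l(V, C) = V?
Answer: 257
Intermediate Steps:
O(k) = -1 - k (O(k) = 4 - (5 + k) = 4 + (-5 - k) = -1 - k)
D + (-1*64)*O(l(1, 0)) = 129 + (-1*64)*(-1 - 1*1) = 129 - 64*(-1 - 1) = 129 - 64*(-2) = 129 + 128 = 257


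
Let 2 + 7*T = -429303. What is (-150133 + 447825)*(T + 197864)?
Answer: 284517045156/7 ≈ 4.0645e+10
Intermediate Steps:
T = -429305/7 (T = -2/7 + (⅐)*(-429303) = -2/7 - 61329 = -429305/7 ≈ -61329.)
(-150133 + 447825)*(T + 197864) = (-150133 + 447825)*(-429305/7 + 197864) = 297692*(955743/7) = 284517045156/7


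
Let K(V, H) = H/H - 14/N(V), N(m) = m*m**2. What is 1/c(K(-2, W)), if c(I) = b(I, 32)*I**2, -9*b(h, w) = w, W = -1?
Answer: -9/242 ≈ -0.037190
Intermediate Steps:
b(h, w) = -w/9
N(m) = m**3
K(V, H) = 1 - 14/V**3 (K(V, H) = H/H - 14/V**3 = 1 - 14/V**3)
c(I) = -32*I**2/9 (c(I) = (-1/9*32)*I**2 = -32*I**2/9)
1/c(K(-2, W)) = 1/(-32*(1 - 14/(-2)**3)**2/9) = 1/(-32*(1 - 14*(-1/8))**2/9) = 1/(-32*(1 + 7/4)**2/9) = 1/(-32*(11/4)**2/9) = 1/(-32/9*121/16) = 1/(-242/9) = -9/242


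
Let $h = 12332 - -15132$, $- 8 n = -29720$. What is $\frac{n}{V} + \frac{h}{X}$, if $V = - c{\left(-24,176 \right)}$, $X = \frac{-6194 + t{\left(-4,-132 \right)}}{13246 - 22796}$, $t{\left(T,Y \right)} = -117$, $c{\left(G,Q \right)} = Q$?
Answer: $\frac{46138045835}{1110736} \approx 41538.0$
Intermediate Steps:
$n = 3715$ ($n = \left(- \frac{1}{8}\right) \left(-29720\right) = 3715$)
$h = 27464$ ($h = 12332 + 15132 = 27464$)
$X = \frac{6311}{9550}$ ($X = \frac{-6194 - 117}{13246 - 22796} = - \frac{6311}{-9550} = \left(-6311\right) \left(- \frac{1}{9550}\right) = \frac{6311}{9550} \approx 0.66084$)
$V = -176$ ($V = \left(-1\right) 176 = -176$)
$\frac{n}{V} + \frac{h}{X} = \frac{3715}{-176} + \frac{27464}{\frac{6311}{9550}} = 3715 \left(- \frac{1}{176}\right) + 27464 \cdot \frac{9550}{6311} = - \frac{3715}{176} + \frac{262281200}{6311} = \frac{46138045835}{1110736}$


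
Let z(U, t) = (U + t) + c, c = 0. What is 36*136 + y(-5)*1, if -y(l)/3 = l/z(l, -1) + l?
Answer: 9817/2 ≈ 4908.5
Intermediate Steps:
z(U, t) = U + t (z(U, t) = (U + t) + 0 = U + t)
y(l) = -3*l - 3*l/(-1 + l) (y(l) = -3*(l/(l - 1) + l) = -3*(l/(-1 + l) + l) = -3*(l + l/(-1 + l)) = -3*l - 3*l/(-1 + l))
36*136 + y(-5)*1 = 36*136 - 3*(-5)²/(-1 - 5)*1 = 4896 - 3*25/(-6)*1 = 4896 - 3*25*(-⅙)*1 = 4896 + (25/2)*1 = 4896 + 25/2 = 9817/2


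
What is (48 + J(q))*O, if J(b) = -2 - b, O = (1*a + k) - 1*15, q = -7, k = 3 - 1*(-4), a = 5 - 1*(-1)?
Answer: -106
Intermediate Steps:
a = 6 (a = 5 + 1 = 6)
k = 7 (k = 3 + 4 = 7)
O = -2 (O = (1*6 + 7) - 1*15 = (6 + 7) - 15 = 13 - 15 = -2)
(48 + J(q))*O = (48 + (-2 - 1*(-7)))*(-2) = (48 + (-2 + 7))*(-2) = (48 + 5)*(-2) = 53*(-2) = -106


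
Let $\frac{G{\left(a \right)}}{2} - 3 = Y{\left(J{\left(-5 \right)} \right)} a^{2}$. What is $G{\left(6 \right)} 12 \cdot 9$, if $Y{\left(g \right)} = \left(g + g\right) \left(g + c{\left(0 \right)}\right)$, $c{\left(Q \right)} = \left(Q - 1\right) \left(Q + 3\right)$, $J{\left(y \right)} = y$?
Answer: $622728$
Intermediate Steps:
$c{\left(Q \right)} = \left(-1 + Q\right) \left(3 + Q\right)$
$Y{\left(g \right)} = 2 g \left(-3 + g\right)$ ($Y{\left(g \right)} = \left(g + g\right) \left(g + \left(-3 + 0^{2} + 2 \cdot 0\right)\right) = 2 g \left(g + \left(-3 + 0 + 0\right)\right) = 2 g \left(g - 3\right) = 2 g \left(-3 + g\right)$)
$G{\left(a \right)} = 6 + 160 a^{2}$ ($G{\left(a \right)} = 6 + 2 \cdot 2 \left(-5\right) \left(-3 - 5\right) a^{2} = 6 + 2 \cdot 2 \left(-5\right) \left(-8\right) a^{2} = 6 + 2 \cdot 80 a^{2} = 6 + 160 a^{2}$)
$G{\left(6 \right)} 12 \cdot 9 = \left(6 + 160 \cdot 6^{2}\right) 12 \cdot 9 = \left(6 + 160 \cdot 36\right) 12 \cdot 9 = \left(6 + 5760\right) 12 \cdot 9 = 5766 \cdot 12 \cdot 9 = 69192 \cdot 9 = 622728$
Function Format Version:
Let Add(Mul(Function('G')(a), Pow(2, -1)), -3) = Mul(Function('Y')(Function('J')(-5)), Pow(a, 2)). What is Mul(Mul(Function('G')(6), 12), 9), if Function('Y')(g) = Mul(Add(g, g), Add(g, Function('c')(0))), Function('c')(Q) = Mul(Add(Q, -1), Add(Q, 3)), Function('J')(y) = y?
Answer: 622728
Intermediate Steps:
Function('c')(Q) = Mul(Add(-1, Q), Add(3, Q))
Function('Y')(g) = Mul(2, g, Add(-3, g)) (Function('Y')(g) = Mul(Add(g, g), Add(g, Add(-3, Pow(0, 2), Mul(2, 0)))) = Mul(Mul(2, g), Add(g, Add(-3, 0, 0))) = Mul(Mul(2, g), Add(g, -3)) = Mul(Mul(2, g), Add(-3, g)) = Mul(2, g, Add(-3, g)))
Function('G')(a) = Add(6, Mul(160, Pow(a, 2))) (Function('G')(a) = Add(6, Mul(2, Mul(Mul(2, -5, Add(-3, -5)), Pow(a, 2)))) = Add(6, Mul(2, Mul(Mul(2, -5, -8), Pow(a, 2)))) = Add(6, Mul(2, Mul(80, Pow(a, 2)))) = Add(6, Mul(160, Pow(a, 2))))
Mul(Mul(Function('G')(6), 12), 9) = Mul(Mul(Add(6, Mul(160, Pow(6, 2))), 12), 9) = Mul(Mul(Add(6, Mul(160, 36)), 12), 9) = Mul(Mul(Add(6, 5760), 12), 9) = Mul(Mul(5766, 12), 9) = Mul(69192, 9) = 622728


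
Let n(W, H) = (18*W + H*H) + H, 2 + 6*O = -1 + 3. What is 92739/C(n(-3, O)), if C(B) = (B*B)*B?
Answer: -30913/52488 ≈ -0.58895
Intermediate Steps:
O = 0 (O = -⅓ + (-1 + 3)/6 = -⅓ + (⅙)*2 = -⅓ + ⅓ = 0)
n(W, H) = H + H² + 18*W (n(W, H) = (18*W + H²) + H = (H² + 18*W) + H = H + H² + 18*W)
C(B) = B³ (C(B) = B²*B = B³)
92739/C(n(-3, O)) = 92739/((0 + 0² + 18*(-3))³) = 92739/((0 + 0 - 54)³) = 92739/((-54)³) = 92739/(-157464) = 92739*(-1/157464) = -30913/52488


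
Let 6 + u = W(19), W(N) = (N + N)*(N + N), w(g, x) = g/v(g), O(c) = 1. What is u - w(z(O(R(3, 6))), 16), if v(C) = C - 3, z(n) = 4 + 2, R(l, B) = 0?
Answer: 1436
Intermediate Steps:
z(n) = 6
v(C) = -3 + C
w(g, x) = g/(-3 + g)
W(N) = 4*N**2 (W(N) = (2*N)*(2*N) = 4*N**2)
u = 1438 (u = -6 + 4*19**2 = -6 + 4*361 = -6 + 1444 = 1438)
u - w(z(O(R(3, 6))), 16) = 1438 - 6/(-3 + 6) = 1438 - 6/3 = 1438 - 1*2 = 1438 - 2 = 1436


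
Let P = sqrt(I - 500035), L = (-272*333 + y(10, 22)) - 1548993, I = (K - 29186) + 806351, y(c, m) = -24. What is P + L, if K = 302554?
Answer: -1639593 + 2*sqrt(144921) ≈ -1.6388e+6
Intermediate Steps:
I = 1079719 (I = (302554 - 29186) + 806351 = 273368 + 806351 = 1079719)
L = -1639593 (L = (-272*333 - 24) - 1548993 = (-90576 - 24) - 1548993 = -90600 - 1548993 = -1639593)
P = 2*sqrt(144921) (P = sqrt(1079719 - 500035) = sqrt(579684) = 2*sqrt(144921) ≈ 761.37)
P + L = 2*sqrt(144921) - 1639593 = -1639593 + 2*sqrt(144921)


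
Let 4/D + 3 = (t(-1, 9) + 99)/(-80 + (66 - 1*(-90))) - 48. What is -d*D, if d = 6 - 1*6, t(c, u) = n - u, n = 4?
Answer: 0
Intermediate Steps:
t(c, u) = 4 - u
D = -152/1891 (D = 4/(-3 + (((4 - 1*9) + 99)/(-80 + (66 - 1*(-90))) - 48)) = 4/(-3 + (((4 - 9) + 99)/(-80 + (66 + 90)) - 48)) = 4/(-3 + ((-5 + 99)/(-80 + 156) - 48)) = 4/(-3 + (94/76 - 48)) = 4/(-3 + (94*(1/76) - 48)) = 4/(-3 + (47/38 - 48)) = 4/(-3 - 1777/38) = 4/(-1891/38) = 4*(-38/1891) = -152/1891 ≈ -0.080381)
d = 0 (d = 6 - 6 = 0)
-d*D = -0*(-152)/1891 = -1*0 = 0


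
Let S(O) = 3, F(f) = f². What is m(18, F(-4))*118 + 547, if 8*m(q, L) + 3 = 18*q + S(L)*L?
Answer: 23959/4 ≈ 5989.8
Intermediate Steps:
m(q, L) = -3/8 + 3*L/8 + 9*q/4 (m(q, L) = -3/8 + (18*q + 3*L)/8 = -3/8 + (3*L + 18*q)/8 = -3/8 + (3*L/8 + 9*q/4) = -3/8 + 3*L/8 + 9*q/4)
m(18, F(-4))*118 + 547 = (-3/8 + (3/8)*(-4)² + (9/4)*18)*118 + 547 = (-3/8 + (3/8)*16 + 81/2)*118 + 547 = (-3/8 + 6 + 81/2)*118 + 547 = (369/8)*118 + 547 = 21771/4 + 547 = 23959/4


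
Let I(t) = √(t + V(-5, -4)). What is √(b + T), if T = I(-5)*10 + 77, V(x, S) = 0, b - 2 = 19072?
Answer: √(19151 + 10*I*√5) ≈ 138.39 + 0.0808*I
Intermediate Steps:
b = 19074 (b = 2 + 19072 = 19074)
I(t) = √t (I(t) = √(t + 0) = √t)
T = 77 + 10*I*√5 (T = √(-5)*10 + 77 = (I*√5)*10 + 77 = 10*I*√5 + 77 = 77 + 10*I*√5 ≈ 77.0 + 22.361*I)
√(b + T) = √(19074 + (77 + 10*I*√5)) = √(19151 + 10*I*√5)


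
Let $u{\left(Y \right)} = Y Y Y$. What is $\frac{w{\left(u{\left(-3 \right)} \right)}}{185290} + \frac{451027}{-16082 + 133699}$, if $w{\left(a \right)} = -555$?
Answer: $\frac{16701103079}{4358650786} \approx 3.8317$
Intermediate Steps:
$u{\left(Y \right)} = Y^{3}$ ($u{\left(Y \right)} = Y^{2} Y = Y^{3}$)
$\frac{w{\left(u{\left(-3 \right)} \right)}}{185290} + \frac{451027}{-16082 + 133699} = - \frac{555}{185290} + \frac{451027}{-16082 + 133699} = \left(-555\right) \frac{1}{185290} + \frac{451027}{117617} = - \frac{111}{37058} + 451027 \cdot \frac{1}{117617} = - \frac{111}{37058} + \frac{451027}{117617} = \frac{16701103079}{4358650786}$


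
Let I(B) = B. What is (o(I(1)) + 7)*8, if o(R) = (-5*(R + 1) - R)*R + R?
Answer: -24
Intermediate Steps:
o(R) = R + R*(-5 - 6*R) (o(R) = (-5*(1 + R) - R)*R + R = ((-5 - 5*R) - R)*R + R = (-5 - 6*R)*R + R = R*(-5 - 6*R) + R = R + R*(-5 - 6*R))
(o(I(1)) + 7)*8 = (-2*1*(2 + 3*1) + 7)*8 = (-2*1*(2 + 3) + 7)*8 = (-2*1*5 + 7)*8 = (-10 + 7)*8 = -3*8 = -24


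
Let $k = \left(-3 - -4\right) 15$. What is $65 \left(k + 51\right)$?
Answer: $4290$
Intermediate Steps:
$k = 15$ ($k = \left(-3 + 4\right) 15 = 1 \cdot 15 = 15$)
$65 \left(k + 51\right) = 65 \left(15 + 51\right) = 65 \cdot 66 = 4290$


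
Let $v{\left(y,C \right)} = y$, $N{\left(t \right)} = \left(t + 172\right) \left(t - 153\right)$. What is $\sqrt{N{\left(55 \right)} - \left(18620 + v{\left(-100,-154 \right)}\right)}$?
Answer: $i \sqrt{40766} \approx 201.91 i$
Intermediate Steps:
$N{\left(t \right)} = \left(-153 + t\right) \left(172 + t\right)$ ($N{\left(t \right)} = \left(172 + t\right) \left(-153 + t\right) = \left(-153 + t\right) \left(172 + t\right)$)
$\sqrt{N{\left(55 \right)} - \left(18620 + v{\left(-100,-154 \right)}\right)} = \sqrt{\left(-26316 + 55^{2} + 19 \cdot 55\right) - 18520} = \sqrt{\left(-26316 + 3025 + 1045\right) + \left(-18620 + 100\right)} = \sqrt{-22246 - 18520} = \sqrt{-40766} = i \sqrt{40766}$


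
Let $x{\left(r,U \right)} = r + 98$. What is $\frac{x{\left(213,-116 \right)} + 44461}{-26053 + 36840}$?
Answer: $\frac{6396}{1541} \approx 4.1506$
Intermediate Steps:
$x{\left(r,U \right)} = 98 + r$
$\frac{x{\left(213,-116 \right)} + 44461}{-26053 + 36840} = \frac{\left(98 + 213\right) + 44461}{-26053 + 36840} = \frac{311 + 44461}{10787} = 44772 \cdot \frac{1}{10787} = \frac{6396}{1541}$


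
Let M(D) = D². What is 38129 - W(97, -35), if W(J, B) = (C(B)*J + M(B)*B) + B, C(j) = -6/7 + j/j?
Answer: 567176/7 ≈ 81025.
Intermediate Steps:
C(j) = ⅐ (C(j) = -6*⅐ + 1 = -6/7 + 1 = ⅐)
W(J, B) = B + B³ + J/7 (W(J, B) = (J/7 + B²*B) + B = (J/7 + B³) + B = (B³ + J/7) + B = B + B³ + J/7)
38129 - W(97, -35) = 38129 - (-35 + (-35)³ + (⅐)*97) = 38129 - (-35 - 42875 + 97/7) = 38129 - 1*(-300273/7) = 38129 + 300273/7 = 567176/7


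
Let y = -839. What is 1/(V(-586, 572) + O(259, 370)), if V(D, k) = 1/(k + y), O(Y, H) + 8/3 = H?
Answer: 267/98077 ≈ 0.0027223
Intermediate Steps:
O(Y, H) = -8/3 + H
V(D, k) = 1/(-839 + k) (V(D, k) = 1/(k - 839) = 1/(-839 + k))
1/(V(-586, 572) + O(259, 370)) = 1/(1/(-839 + 572) + (-8/3 + 370)) = 1/(1/(-267) + 1102/3) = 1/(-1/267 + 1102/3) = 1/(98077/267) = 267/98077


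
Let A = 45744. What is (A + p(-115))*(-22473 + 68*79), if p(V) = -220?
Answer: -778505924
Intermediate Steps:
(A + p(-115))*(-22473 + 68*79) = (45744 - 220)*(-22473 + 68*79) = 45524*(-22473 + 5372) = 45524*(-17101) = -778505924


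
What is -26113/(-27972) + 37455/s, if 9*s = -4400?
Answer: -42337837/559440 ≈ -75.679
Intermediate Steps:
s = -4400/9 (s = (⅑)*(-4400) = -4400/9 ≈ -488.89)
-26113/(-27972) + 37455/s = -26113/(-27972) + 37455/(-4400/9) = -26113*(-1/27972) + 37455*(-9/4400) = 26113/27972 - 6129/80 = -42337837/559440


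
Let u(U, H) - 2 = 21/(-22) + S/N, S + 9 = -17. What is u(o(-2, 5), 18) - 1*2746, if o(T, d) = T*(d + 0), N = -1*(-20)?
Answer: -151044/55 ≈ -2746.3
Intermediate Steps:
S = -26 (S = -9 - 17 = -26)
N = 20
o(T, d) = T*d
u(U, H) = -14/55 (u(U, H) = 2 + (21/(-22) - 26/20) = 2 + (21*(-1/22) - 26*1/20) = 2 + (-21/22 - 13/10) = 2 - 124/55 = -14/55)
u(o(-2, 5), 18) - 1*2746 = -14/55 - 1*2746 = -14/55 - 2746 = -151044/55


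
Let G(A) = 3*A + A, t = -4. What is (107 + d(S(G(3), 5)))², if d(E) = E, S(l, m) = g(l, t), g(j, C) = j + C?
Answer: 13225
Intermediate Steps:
g(j, C) = C + j
G(A) = 4*A
S(l, m) = -4 + l
(107 + d(S(G(3), 5)))² = (107 + (-4 + 4*3))² = (107 + (-4 + 12))² = (107 + 8)² = 115² = 13225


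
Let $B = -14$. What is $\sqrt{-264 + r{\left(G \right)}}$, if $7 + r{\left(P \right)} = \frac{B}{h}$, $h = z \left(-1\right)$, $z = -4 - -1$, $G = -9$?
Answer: $\frac{i \sqrt{2481}}{3} \approx 16.603 i$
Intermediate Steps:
$z = -3$ ($z = -4 + 1 = -3$)
$h = 3$ ($h = \left(-3\right) \left(-1\right) = 3$)
$r{\left(P \right)} = - \frac{35}{3}$ ($r{\left(P \right)} = -7 - \frac{14}{3} = - \frac{35}{3}$)
$\sqrt{-264 + r{\left(G \right)}} = \sqrt{-264 - \frac{35}{3}} = \sqrt{- \frac{827}{3}} = \frac{i \sqrt{2481}}{3}$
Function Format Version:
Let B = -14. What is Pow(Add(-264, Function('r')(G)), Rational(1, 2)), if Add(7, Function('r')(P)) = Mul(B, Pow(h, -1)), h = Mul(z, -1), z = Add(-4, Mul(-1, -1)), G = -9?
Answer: Mul(Rational(1, 3), I, Pow(2481, Rational(1, 2))) ≈ Mul(16.603, I)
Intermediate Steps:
z = -3 (z = Add(-4, 1) = -3)
h = 3 (h = Mul(-3, -1) = 3)
Function('r')(P) = Rational(-35, 3) (Function('r')(P) = Add(-7, Mul(-14, Pow(3, -1))) = Add(-7, Mul(-14, Rational(1, 3))) = Add(-7, Rational(-14, 3)) = Rational(-35, 3))
Pow(Add(-264, Function('r')(G)), Rational(1, 2)) = Pow(Add(-264, Rational(-35, 3)), Rational(1, 2)) = Pow(Rational(-827, 3), Rational(1, 2)) = Mul(Rational(1, 3), I, Pow(2481, Rational(1, 2)))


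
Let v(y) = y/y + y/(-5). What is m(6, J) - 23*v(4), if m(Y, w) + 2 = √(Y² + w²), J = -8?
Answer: 17/5 ≈ 3.4000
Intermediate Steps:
v(y) = 1 - y/5 (v(y) = 1 + y*(-⅕) = 1 - y/5)
m(Y, w) = -2 + √(Y² + w²)
m(6, J) - 23*v(4) = (-2 + √(6² + (-8)²)) - 23*(1 - ⅕*4) = (-2 + √(36 + 64)) - 23*(1 - ⅘) = (-2 + √100) - 23*⅕ = (-2 + 10) - 23/5 = 8 - 23/5 = 17/5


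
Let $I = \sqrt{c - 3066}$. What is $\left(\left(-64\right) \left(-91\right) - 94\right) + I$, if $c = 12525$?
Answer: $5730 + 3 \sqrt{1051} \approx 5827.3$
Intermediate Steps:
$I = 3 \sqrt{1051}$ ($I = \sqrt{12525 - 3066} = \sqrt{9459} = 3 \sqrt{1051} \approx 97.257$)
$\left(\left(-64\right) \left(-91\right) - 94\right) + I = \left(\left(-64\right) \left(-91\right) - 94\right) + 3 \sqrt{1051} = \left(5824 - 94\right) + 3 \sqrt{1051} = 5730 + 3 \sqrt{1051}$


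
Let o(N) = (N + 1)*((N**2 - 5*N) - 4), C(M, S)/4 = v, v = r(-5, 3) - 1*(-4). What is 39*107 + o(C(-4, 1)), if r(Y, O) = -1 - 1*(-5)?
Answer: 32553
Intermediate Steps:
r(Y, O) = 4 (r(Y, O) = -1 + 5 = 4)
v = 8 (v = 4 - 1*(-4) = 4 + 4 = 8)
C(M, S) = 32 (C(M, S) = 4*8 = 32)
o(N) = (1 + N)*(-4 + N**2 - 5*N)
39*107 + o(C(-4, 1)) = 39*107 + (-4 + 32**3 - 9*32 - 4*32**2) = 4173 + (-4 + 32768 - 288 - 4*1024) = 4173 + (-4 + 32768 - 288 - 4096) = 4173 + 28380 = 32553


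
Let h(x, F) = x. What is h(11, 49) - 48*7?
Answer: -325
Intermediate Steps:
h(11, 49) - 48*7 = 11 - 48*7 = 11 - 1*336 = 11 - 336 = -325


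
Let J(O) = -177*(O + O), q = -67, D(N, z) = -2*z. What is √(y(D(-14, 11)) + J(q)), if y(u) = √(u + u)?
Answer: √(23718 + 2*I*√11) ≈ 154.01 + 0.022*I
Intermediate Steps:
y(u) = √2*√u (y(u) = √(2*u) = √2*√u)
J(O) = -354*O
√(y(D(-14, 11)) + J(q)) = √(√2*√(-2*11) - 354*(-67)) = √(√2*√(-22) + 23718) = √(√2*(I*√22) + 23718) = √(2*I*√11 + 23718) = √(23718 + 2*I*√11)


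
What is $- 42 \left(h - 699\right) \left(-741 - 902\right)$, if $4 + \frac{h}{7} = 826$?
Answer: $348825330$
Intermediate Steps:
$h = 5754$ ($h = -28 + 7 \cdot 826 = -28 + 5782 = 5754$)
$- 42 \left(h - 699\right) \left(-741 - 902\right) = - 42 \left(5754 - 699\right) \left(-741 - 902\right) = - 42 \cdot 5055 \left(-1643\right) = \left(-42\right) \left(-8305365\right) = 348825330$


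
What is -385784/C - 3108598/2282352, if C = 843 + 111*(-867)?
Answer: 16220924621/6047852408 ≈ 2.6821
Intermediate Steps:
C = -95394 (C = 843 - 96237 = -95394)
-385784/C - 3108598/2282352 = -385784/(-95394) - 3108598/2282352 = -385784*(-1/95394) - 3108598*1/2282352 = 192892/47697 - 1554299/1141176 = 16220924621/6047852408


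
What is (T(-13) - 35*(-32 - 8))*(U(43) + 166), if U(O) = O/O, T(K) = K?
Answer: 231629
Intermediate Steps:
U(O) = 1
(T(-13) - 35*(-32 - 8))*(U(43) + 166) = (-13 - 35*(-32 - 8))*(1 + 166) = (-13 - 35*(-40))*167 = (-13 + 1400)*167 = 1387*167 = 231629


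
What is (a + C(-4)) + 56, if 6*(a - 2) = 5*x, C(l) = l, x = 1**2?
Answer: 329/6 ≈ 54.833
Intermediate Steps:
x = 1
a = 17/6 (a = 2 + (5*1)/6 = 2 + (1/6)*5 = 2 + 5/6 = 17/6 ≈ 2.8333)
(a + C(-4)) + 56 = (17/6 - 4) + 56 = -7/6 + 56 = 329/6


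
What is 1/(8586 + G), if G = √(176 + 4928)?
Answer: 4293/36857146 - √319/18428573 ≈ 0.00011551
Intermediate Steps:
G = 4*√319 (G = √5104 = 4*√319 ≈ 71.442)
1/(8586 + G) = 1/(8586 + 4*√319)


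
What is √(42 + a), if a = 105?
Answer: 7*√3 ≈ 12.124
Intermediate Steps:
√(42 + a) = √(42 + 105) = √147 = 7*√3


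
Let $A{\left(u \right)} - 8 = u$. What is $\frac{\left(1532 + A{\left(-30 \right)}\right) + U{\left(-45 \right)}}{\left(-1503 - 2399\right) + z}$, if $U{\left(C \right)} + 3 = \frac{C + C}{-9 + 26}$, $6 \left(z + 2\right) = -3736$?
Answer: $- \frac{10941}{32980} \approx -0.33175$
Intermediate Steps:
$A{\left(u \right)} = 8 + u$
$z = - \frac{1874}{3}$ ($z = -2 + \frac{1}{6} \left(-3736\right) = -2 - \frac{1868}{3} = - \frac{1874}{3} \approx -624.67$)
$U{\left(C \right)} = -3 + \frac{2 C}{17}$ ($U{\left(C \right)} = -3 + \frac{C + C}{-9 + 26} = -3 + \frac{2 C}{17}$)
$\frac{\left(1532 + A{\left(-30 \right)}\right) + U{\left(-45 \right)}}{\left(-1503 - 2399\right) + z} = \frac{\left(1532 + \left(8 - 30\right)\right) + \left(-3 + \frac{2}{17} \left(-45\right)\right)}{\left(-1503 - 2399\right) - \frac{1874}{3}} = \frac{\left(1532 - 22\right) - \frac{141}{17}}{-3902 - \frac{1874}{3}} = \frac{1510 - \frac{141}{17}}{- \frac{13580}{3}} = \frac{25529}{17} \left(- \frac{3}{13580}\right) = - \frac{10941}{32980}$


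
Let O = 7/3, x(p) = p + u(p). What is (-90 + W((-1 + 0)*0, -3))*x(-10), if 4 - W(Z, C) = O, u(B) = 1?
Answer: 795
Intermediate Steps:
x(p) = 1 + p (x(p) = p + 1 = 1 + p)
O = 7/3 (O = 7*(⅓) = 7/3 ≈ 2.3333)
W(Z, C) = 5/3 (W(Z, C) = 4 - 1*7/3 = 4 - 7/3 = 5/3)
(-90 + W((-1 + 0)*0, -3))*x(-10) = (-90 + 5/3)*(1 - 10) = -265/3*(-9) = 795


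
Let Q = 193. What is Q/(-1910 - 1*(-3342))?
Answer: 193/1432 ≈ 0.13478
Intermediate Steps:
Q/(-1910 - 1*(-3342)) = 193/(-1910 - 1*(-3342)) = 193/(-1910 + 3342) = 193/1432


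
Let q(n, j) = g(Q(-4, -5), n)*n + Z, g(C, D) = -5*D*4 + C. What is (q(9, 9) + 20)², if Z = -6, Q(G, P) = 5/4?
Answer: 40691641/16 ≈ 2.5432e+6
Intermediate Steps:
Q(G, P) = 5/4 (Q(G, P) = 5*(¼) = 5/4)
g(C, D) = C - 20*D (g(C, D) = -20*D + C = C - 20*D)
q(n, j) = -6 + n*(5/4 - 20*n) (q(n, j) = (5/4 - 20*n)*n - 6 = n*(5/4 - 20*n) - 6 = -6 + n*(5/4 - 20*n))
(q(9, 9) + 20)² = ((-6 - 20*9² + (5/4)*9) + 20)² = ((-6 - 20*81 + 45/4) + 20)² = ((-6 - 1620 + 45/4) + 20)² = (-6459/4 + 20)² = (-6379/4)² = 40691641/16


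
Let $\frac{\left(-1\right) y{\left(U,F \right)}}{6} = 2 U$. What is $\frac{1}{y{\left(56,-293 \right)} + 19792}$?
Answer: $\frac{1}{19120} \approx 5.2301 \cdot 10^{-5}$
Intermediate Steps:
$y{\left(U,F \right)} = - 12 U$ ($y{\left(U,F \right)} = - 6 \cdot 2 U = - 12 U$)
$\frac{1}{y{\left(56,-293 \right)} + 19792} = \frac{1}{\left(-12\right) 56 + 19792} = \frac{1}{-672 + 19792} = \frac{1}{19120}$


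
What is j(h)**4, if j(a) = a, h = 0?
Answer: 0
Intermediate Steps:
j(h)**4 = 0**4 = 0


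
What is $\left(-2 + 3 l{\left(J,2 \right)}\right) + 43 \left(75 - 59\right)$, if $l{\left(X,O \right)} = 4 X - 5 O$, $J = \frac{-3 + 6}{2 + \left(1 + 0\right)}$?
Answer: $668$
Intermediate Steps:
$J = 1$ ($J = \frac{3}{2 + 1} = \frac{3}{3} = 3 \cdot \frac{1}{3} = 1$)
$l{\left(X,O \right)} = - 5 O + 4 X$
$\left(-2 + 3 l{\left(J,2 \right)}\right) + 43 \left(75 - 59\right) = \left(-2 + 3 \left(\left(-5\right) 2 + 4 \cdot 1\right)\right) + 43 \left(75 - 59\right) = \left(-2 + 3 \left(-10 + 4\right)\right) + 43 \left(75 - 59\right) = \left(-2 + 3 \left(-6\right)\right) + 43 \cdot 16 = \left(-2 - 18\right) + 688 = -20 + 688 = 668$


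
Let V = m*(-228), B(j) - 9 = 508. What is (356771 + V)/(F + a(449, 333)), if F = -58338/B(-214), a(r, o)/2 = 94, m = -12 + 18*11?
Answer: 162525671/38858 ≈ 4182.6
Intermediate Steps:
m = 186 (m = -12 + 198 = 186)
B(j) = 517 (B(j) = 9 + 508 = 517)
a(r, o) = 188 (a(r, o) = 2*94 = 188)
F = -58338/517 ≈ -112.84
V = -42408 (V = 186*(-228) = -42408)
(356771 + V)/(F + a(449, 333)) = (356771 - 42408)/(-58338/517 + 188) = 314363/(38858/517) = 314363*(517/38858) = 162525671/38858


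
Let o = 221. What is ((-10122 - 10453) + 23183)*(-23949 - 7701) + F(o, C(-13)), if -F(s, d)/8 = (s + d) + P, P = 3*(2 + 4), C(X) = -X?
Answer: -82545216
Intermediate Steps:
P = 18 (P = 3*6 = 18)
F(s, d) = -144 - 8*d - 8*s (F(s, d) = -8*((s + d) + 18) = -8*((d + s) + 18) = -8*(18 + d + s) = -144 - 8*d - 8*s)
((-10122 - 10453) + 23183)*(-23949 - 7701) + F(o, C(-13)) = ((-10122 - 10453) + 23183)*(-23949 - 7701) + (-144 - (-8)*(-13) - 8*221) = (-20575 + 23183)*(-31650) + (-144 - 8*13 - 1768) = 2608*(-31650) + (-144 - 104 - 1768) = -82543200 - 2016 = -82545216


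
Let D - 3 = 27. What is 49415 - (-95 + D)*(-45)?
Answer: 46490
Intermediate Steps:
D = 30 (D = 3 + 27 = 30)
49415 - (-95 + D)*(-45) = 49415 - (-95 + 30)*(-45) = 49415 - (-65)*(-45) = 49415 - 1*2925 = 49415 - 2925 = 46490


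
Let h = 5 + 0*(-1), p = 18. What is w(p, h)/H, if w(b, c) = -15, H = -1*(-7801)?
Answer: -15/7801 ≈ -0.0019228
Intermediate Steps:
H = 7801
h = 5 (h = 5 + 0 = 5)
w(p, h)/H = -15/7801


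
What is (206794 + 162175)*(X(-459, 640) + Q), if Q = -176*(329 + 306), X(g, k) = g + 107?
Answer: -41365852528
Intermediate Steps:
X(g, k) = 107 + g
Q = -111760 (Q = -176*635 = -111760)
(206794 + 162175)*(X(-459, 640) + Q) = (206794 + 162175)*((107 - 459) - 111760) = 368969*(-352 - 111760) = 368969*(-112112) = -41365852528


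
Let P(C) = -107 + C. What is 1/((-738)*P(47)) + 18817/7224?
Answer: 17358833/6664140 ≈ 2.6048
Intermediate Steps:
1/((-738)*P(47)) + 18817/7224 = 1/((-738)*(-107 + 47)) + 18817/7224 = -1/738/(-60) + 18817*(1/7224) = -1/738*(-1/60) + 18817/7224 = 1/44280 + 18817/7224 = 17358833/6664140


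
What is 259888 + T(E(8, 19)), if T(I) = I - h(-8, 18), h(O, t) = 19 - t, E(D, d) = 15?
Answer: 259902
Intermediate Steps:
T(I) = -1 + I (T(I) = I - (19 - 1*18) = I - (19 - 18) = I - 1*1 = I - 1 = -1 + I)
259888 + T(E(8, 19)) = 259888 + (-1 + 15) = 259888 + 14 = 259902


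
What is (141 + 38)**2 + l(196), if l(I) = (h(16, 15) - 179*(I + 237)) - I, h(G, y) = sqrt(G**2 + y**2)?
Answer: -45662 + sqrt(481) ≈ -45640.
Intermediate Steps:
l(I) = -42423 + sqrt(481) - 180*I (l(I) = (sqrt(16**2 + 15**2) - 179*(I + 237)) - I = (sqrt(256 + 225) - 179*(237 + I)) - I = (sqrt(481) - (42423 + 179*I)) - I = (sqrt(481) + (-42423 - 179*I)) - I = (-42423 + sqrt(481) - 179*I) - I = -42423 + sqrt(481) - 180*I)
(141 + 38)**2 + l(196) = (141 + 38)**2 + (-42423 + sqrt(481) - 180*196) = 179**2 + (-42423 + sqrt(481) - 35280) = 32041 + (-77703 + sqrt(481)) = -45662 + sqrt(481)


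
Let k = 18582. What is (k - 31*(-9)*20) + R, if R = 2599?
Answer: 26761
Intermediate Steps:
(k - 31*(-9)*20) + R = (18582 - 31*(-9)*20) + 2599 = (18582 + 279*20) + 2599 = (18582 + 5580) + 2599 = 24162 + 2599 = 26761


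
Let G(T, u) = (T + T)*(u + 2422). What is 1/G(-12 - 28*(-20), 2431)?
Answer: 1/5318888 ≈ 1.8801e-7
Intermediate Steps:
G(T, u) = 2*T*(2422 + u) (G(T, u) = (2*T)*(2422 + u) = 2*T*(2422 + u))
1/G(-12 - 28*(-20), 2431) = 1/(2*(-12 - 28*(-20))*(2422 + 2431)) = 1/(2*(-12 + 560)*4853) = 1/(2*548*4853) = 1/5318888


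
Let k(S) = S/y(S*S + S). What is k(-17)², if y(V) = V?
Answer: 1/256 ≈ 0.0039063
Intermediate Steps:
k(S) = S/(S + S²) (k(S) = S/(S*S + S) = S/(S² + S) = S/(S + S²))
k(-17)² = (1/(1 - 17))² = (1/(-16))² = (-1/16)² = 1/256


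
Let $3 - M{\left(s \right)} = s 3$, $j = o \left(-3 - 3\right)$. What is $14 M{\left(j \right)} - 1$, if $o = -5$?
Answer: $-1219$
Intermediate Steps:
$j = 30$ ($j = - 5 \left(-3 - 3\right) = \left(-5\right) \left(-6\right) = 30$)
$M{\left(s \right)} = 3 - 3 s$ ($M{\left(s \right)} = 3 - s 3 = 3 - 3 s$)
$14 M{\left(j \right)} - 1 = 14 \left(3 - 90\right) - 1 = 14 \left(-87\right) - 1 = -1218 - 1 = -1219$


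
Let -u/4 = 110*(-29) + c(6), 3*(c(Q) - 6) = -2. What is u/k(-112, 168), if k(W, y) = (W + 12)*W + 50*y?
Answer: 4777/7350 ≈ 0.64993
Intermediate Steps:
k(W, y) = 50*y + W*(12 + W) (k(W, y) = (12 + W)*W + 50*y = W*(12 + W) + 50*y = 50*y + W*(12 + W))
c(Q) = 16/3 (c(Q) = 6 + (1/3)*(-2) = 6 - 2/3 = 16/3)
u = 38216/3 (u = -4*(110*(-29) + 16/3) = -4*(-3190 + 16/3) = -4*(-9554/3) = 38216/3 ≈ 12739.)
u/k(-112, 168) = 38216/(3*((-112)**2 + 12*(-112) + 50*168)) = 38216/(3*(12544 - 1344 + 8400)) = (38216/3)/19600 = (38216/3)*(1/19600) = 4777/7350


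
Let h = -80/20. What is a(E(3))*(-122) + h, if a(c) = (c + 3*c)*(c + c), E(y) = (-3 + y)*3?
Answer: -4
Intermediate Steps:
E(y) = -9 + 3*y
a(c) = 8*c² (a(c) = (4*c)*(2*c) = 8*c²)
h = -4 (h = -80*1/20 = -4)
a(E(3))*(-122) + h = (8*(-9 + 3*3)²)*(-122) - 4 = (8*(-9 + 9)²)*(-122) - 4 = (8*0²)*(-122) - 4 = (8*0)*(-122) - 4 = 0*(-122) - 4 = 0 - 4 = -4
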